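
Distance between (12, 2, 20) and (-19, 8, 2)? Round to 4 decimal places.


d = sqrt((-19-12)^2 + (8-2)^2 + (2-20)^2) = 36.3456

36.3456


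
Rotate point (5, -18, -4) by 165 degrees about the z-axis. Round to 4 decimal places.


x' = 5*cos(165) - -18*sin(165) = -0.1709
y' = 5*sin(165) + -18*cos(165) = 18.6808
z' = -4

(-0.1709, 18.6808, -4)


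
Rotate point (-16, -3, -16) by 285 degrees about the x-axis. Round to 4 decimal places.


x' = -16
y' = -3*cos(285) - -16*sin(285) = -16.2313
z' = -3*sin(285) + -16*cos(285) = -1.2433

(-16, -16.2313, -1.2433)


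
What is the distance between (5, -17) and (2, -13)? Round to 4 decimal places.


d = sqrt((2-5)^2 + (-13--17)^2) = 5

5


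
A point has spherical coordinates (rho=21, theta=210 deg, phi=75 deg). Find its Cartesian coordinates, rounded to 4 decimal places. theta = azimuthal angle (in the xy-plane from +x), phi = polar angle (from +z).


x = 21 * sin(75) * cos(210) = -17.5668
y = 21 * sin(75) * sin(210) = -10.1422
z = 21 * cos(75) = 5.4352

(-17.5668, -10.1422, 5.4352)


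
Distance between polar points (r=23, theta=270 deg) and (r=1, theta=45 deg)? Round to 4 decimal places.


d = sqrt(r1^2 + r2^2 - 2*r1*r2*cos(t2-t1))
d = sqrt(23^2 + 1^2 - 2*23*1*cos(45-270)) = 23.7176

23.7176


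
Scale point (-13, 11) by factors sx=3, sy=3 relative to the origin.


Scaling: (x*sx, y*sy) = (-13*3, 11*3) = (-39, 33)

(-39, 33)


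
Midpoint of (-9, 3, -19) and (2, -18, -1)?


Midpoint = ((-9+2)/2, (3+-18)/2, (-19+-1)/2) = (-3.5, -7.5, -10)

(-3.5, -7.5, -10)


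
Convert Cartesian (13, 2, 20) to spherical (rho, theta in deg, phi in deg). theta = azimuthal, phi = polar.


rho = sqrt(13^2 + 2^2 + 20^2) = 23.9374
theta = atan2(2, 13) = 8.7462 deg
phi = acos(20/23.9374) = 33.3308 deg

rho = 23.9374, theta = 8.7462 deg, phi = 33.3308 deg


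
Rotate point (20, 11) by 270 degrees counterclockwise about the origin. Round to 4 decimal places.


x' = 20*cos(270) - 11*sin(270) = 11
y' = 20*sin(270) + 11*cos(270) = -20

(11, -20)


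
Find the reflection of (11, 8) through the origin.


Reflection through origin: (x, y) -> (-x, -y)
(11, 8) -> (-11, -8)

(-11, -8)


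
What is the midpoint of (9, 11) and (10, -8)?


Midpoint = ((9+10)/2, (11+-8)/2) = (9.5, 1.5)

(9.5, 1.5)


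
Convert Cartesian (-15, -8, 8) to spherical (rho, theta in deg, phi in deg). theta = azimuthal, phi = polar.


rho = sqrt((-15)^2 + (-8)^2 + 8^2) = 18.7883
theta = atan2(-8, -15) = 208.0725 deg
phi = acos(8/18.7883) = 64.7989 deg

rho = 18.7883, theta = 208.0725 deg, phi = 64.7989 deg


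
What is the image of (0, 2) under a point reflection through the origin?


Reflection through origin: (x, y) -> (-x, -y)
(0, 2) -> (0, -2)

(0, -2)


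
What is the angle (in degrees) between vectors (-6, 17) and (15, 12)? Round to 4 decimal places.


dot = -6*15 + 17*12 = 114
|u| = 18.0278, |v| = 19.2094
cos(angle) = 0.3292
angle = 70.7802 degrees

70.7802 degrees


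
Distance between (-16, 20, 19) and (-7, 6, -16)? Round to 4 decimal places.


d = sqrt((-7--16)^2 + (6-20)^2 + (-16-19)^2) = 38.7556

38.7556


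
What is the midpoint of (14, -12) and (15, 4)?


Midpoint = ((14+15)/2, (-12+4)/2) = (14.5, -4)

(14.5, -4)


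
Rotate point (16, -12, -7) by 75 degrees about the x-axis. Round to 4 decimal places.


x' = 16
y' = -12*cos(75) - -7*sin(75) = 3.6557
z' = -12*sin(75) + -7*cos(75) = -13.4028

(16, 3.6557, -13.4028)


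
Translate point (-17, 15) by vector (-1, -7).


Translation: (x+dx, y+dy) = (-17+-1, 15+-7) = (-18, 8)

(-18, 8)


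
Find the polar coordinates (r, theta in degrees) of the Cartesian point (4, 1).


r = sqrt(4^2 + 1^2) = 4.1231
theta = atan2(1, 4) = 14.0362 degrees

r = 4.1231, theta = 14.0362 degrees


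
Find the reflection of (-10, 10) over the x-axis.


Reflection across x-axis: (x, y) -> (x, -y)
(-10, 10) -> (-10, -10)

(-10, -10)


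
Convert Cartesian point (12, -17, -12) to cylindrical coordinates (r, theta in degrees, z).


r = sqrt(12^2 + (-17)^2) = 20.8087
theta = atan2(-17, 12) = 305.2176 deg
z = -12

r = 20.8087, theta = 305.2176 deg, z = -12


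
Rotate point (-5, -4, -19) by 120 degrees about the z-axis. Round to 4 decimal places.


x' = -5*cos(120) - -4*sin(120) = 5.9641
y' = -5*sin(120) + -4*cos(120) = -2.3301
z' = -19

(5.9641, -2.3301, -19)


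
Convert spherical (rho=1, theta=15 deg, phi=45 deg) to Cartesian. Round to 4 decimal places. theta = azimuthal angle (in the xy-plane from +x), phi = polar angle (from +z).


x = 1 * sin(45) * cos(15) = 0.683
y = 1 * sin(45) * sin(15) = 0.183
z = 1 * cos(45) = 0.7071

(0.683, 0.183, 0.7071)


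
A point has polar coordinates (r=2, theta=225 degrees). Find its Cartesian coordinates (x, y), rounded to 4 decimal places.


x = 2 * cos(225) = -1.4142
y = 2 * sin(225) = -1.4142

(-1.4142, -1.4142)


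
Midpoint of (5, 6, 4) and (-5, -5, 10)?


Midpoint = ((5+-5)/2, (6+-5)/2, (4+10)/2) = (0, 0.5, 7)

(0, 0.5, 7)


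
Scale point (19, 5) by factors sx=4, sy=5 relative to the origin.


Scaling: (x*sx, y*sy) = (19*4, 5*5) = (76, 25)

(76, 25)


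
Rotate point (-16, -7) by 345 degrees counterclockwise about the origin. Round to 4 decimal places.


x' = -16*cos(345) - -7*sin(345) = -17.2665
y' = -16*sin(345) + -7*cos(345) = -2.6204

(-17.2665, -2.6204)


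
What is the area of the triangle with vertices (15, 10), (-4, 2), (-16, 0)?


Area = |x1(y2-y3) + x2(y3-y1) + x3(y1-y2)| / 2
= |15*(2-0) + -4*(0-10) + -16*(10-2)| / 2
= 29

29


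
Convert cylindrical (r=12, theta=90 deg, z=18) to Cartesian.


x = 12 * cos(90) = 0
y = 12 * sin(90) = 12
z = 18

(0, 12, 18)


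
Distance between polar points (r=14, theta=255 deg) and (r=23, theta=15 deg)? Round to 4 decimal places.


d = sqrt(r1^2 + r2^2 - 2*r1*r2*cos(t2-t1))
d = sqrt(14^2 + 23^2 - 2*14*23*cos(15-255)) = 32.3574

32.3574


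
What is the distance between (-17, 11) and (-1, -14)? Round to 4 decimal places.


d = sqrt((-1--17)^2 + (-14-11)^2) = 29.6816

29.6816


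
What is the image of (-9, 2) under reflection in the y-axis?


Reflection across y-axis: (x, y) -> (-x, y)
(-9, 2) -> (9, 2)

(9, 2)


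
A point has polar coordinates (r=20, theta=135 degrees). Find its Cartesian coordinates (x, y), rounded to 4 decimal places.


x = 20 * cos(135) = -14.1421
y = 20 * sin(135) = 14.1421

(-14.1421, 14.1421)


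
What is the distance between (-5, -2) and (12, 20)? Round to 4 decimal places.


d = sqrt((12--5)^2 + (20--2)^2) = 27.8029

27.8029


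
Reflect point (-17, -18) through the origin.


Reflection through origin: (x, y) -> (-x, -y)
(-17, -18) -> (17, 18)

(17, 18)


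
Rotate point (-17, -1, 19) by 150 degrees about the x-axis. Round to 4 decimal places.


x' = -17
y' = -1*cos(150) - 19*sin(150) = -8.634
z' = -1*sin(150) + 19*cos(150) = -16.9545

(-17, -8.634, -16.9545)


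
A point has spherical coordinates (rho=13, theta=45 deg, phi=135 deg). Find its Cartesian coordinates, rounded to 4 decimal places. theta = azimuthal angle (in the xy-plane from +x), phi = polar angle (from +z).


x = 13 * sin(135) * cos(45) = 6.5
y = 13 * sin(135) * sin(45) = 6.5
z = 13 * cos(135) = -9.1924

(6.5, 6.5, -9.1924)


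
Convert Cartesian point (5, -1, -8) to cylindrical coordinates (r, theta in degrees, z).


r = sqrt(5^2 + (-1)^2) = 5.099
theta = atan2(-1, 5) = 348.6901 deg
z = -8

r = 5.099, theta = 348.6901 deg, z = -8


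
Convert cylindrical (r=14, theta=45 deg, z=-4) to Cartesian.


x = 14 * cos(45) = 9.8995
y = 14 * sin(45) = 9.8995
z = -4

(9.8995, 9.8995, -4)


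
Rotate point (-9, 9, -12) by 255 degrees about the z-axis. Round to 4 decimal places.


x' = -9*cos(255) - 9*sin(255) = 11.0227
y' = -9*sin(255) + 9*cos(255) = 6.364
z' = -12

(11.0227, 6.364, -12)


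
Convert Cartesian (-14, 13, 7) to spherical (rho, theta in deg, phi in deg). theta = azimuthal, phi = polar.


rho = sqrt((-14)^2 + 13^2 + 7^2) = 20.347
theta = atan2(13, -14) = 137.1211 deg
phi = acos(7/20.347) = 69.8773 deg

rho = 20.347, theta = 137.1211 deg, phi = 69.8773 deg


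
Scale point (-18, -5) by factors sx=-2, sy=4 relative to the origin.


Scaling: (x*sx, y*sy) = (-18*-2, -5*4) = (36, -20)

(36, -20)


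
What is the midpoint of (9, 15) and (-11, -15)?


Midpoint = ((9+-11)/2, (15+-15)/2) = (-1, 0)

(-1, 0)


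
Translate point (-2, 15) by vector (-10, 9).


Translation: (x+dx, y+dy) = (-2+-10, 15+9) = (-12, 24)

(-12, 24)


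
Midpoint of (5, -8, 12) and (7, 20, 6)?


Midpoint = ((5+7)/2, (-8+20)/2, (12+6)/2) = (6, 6, 9)

(6, 6, 9)


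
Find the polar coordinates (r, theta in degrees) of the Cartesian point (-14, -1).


r = sqrt((-14)^2 + (-1)^2) = 14.0357
theta = atan2(-1, -14) = 184.0856 degrees

r = 14.0357, theta = 184.0856 degrees


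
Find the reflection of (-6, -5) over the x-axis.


Reflection across x-axis: (x, y) -> (x, -y)
(-6, -5) -> (-6, 5)

(-6, 5)


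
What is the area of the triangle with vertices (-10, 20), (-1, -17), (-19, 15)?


Area = |x1(y2-y3) + x2(y3-y1) + x3(y1-y2)| / 2
= |-10*(-17-15) + -1*(15-20) + -19*(20--17)| / 2
= 189

189


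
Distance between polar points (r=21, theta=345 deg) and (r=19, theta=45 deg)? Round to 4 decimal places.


d = sqrt(r1^2 + r2^2 - 2*r1*r2*cos(t2-t1))
d = sqrt(21^2 + 19^2 - 2*21*19*cos(45-345)) = 20.0749

20.0749


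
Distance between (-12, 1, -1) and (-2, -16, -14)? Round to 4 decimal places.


d = sqrt((-2--12)^2 + (-16-1)^2 + (-14--1)^2) = 23.622

23.622


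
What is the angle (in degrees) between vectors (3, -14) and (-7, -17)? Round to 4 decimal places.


dot = 3*-7 + -14*-17 = 217
|u| = 14.3178, |v| = 18.3848
cos(angle) = 0.8244
angle = 34.4749 degrees

34.4749 degrees


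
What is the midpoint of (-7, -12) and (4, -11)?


Midpoint = ((-7+4)/2, (-12+-11)/2) = (-1.5, -11.5)

(-1.5, -11.5)


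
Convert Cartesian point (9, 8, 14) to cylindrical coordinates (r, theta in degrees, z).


r = sqrt(9^2 + 8^2) = 12.0416
theta = atan2(8, 9) = 41.6335 deg
z = 14

r = 12.0416, theta = 41.6335 deg, z = 14


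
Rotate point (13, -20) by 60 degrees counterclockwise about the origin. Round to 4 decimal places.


x' = 13*cos(60) - -20*sin(60) = 23.8205
y' = 13*sin(60) + -20*cos(60) = 1.2583

(23.8205, 1.2583)


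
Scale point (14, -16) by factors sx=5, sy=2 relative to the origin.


Scaling: (x*sx, y*sy) = (14*5, -16*2) = (70, -32)

(70, -32)


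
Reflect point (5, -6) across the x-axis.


Reflection across x-axis: (x, y) -> (x, -y)
(5, -6) -> (5, 6)

(5, 6)


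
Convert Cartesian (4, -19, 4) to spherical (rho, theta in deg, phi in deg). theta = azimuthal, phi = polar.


rho = sqrt(4^2 + (-19)^2 + 4^2) = 19.8242
theta = atan2(-19, 4) = 281.8887 deg
phi = acos(4/19.8242) = 78.3593 deg

rho = 19.8242, theta = 281.8887 deg, phi = 78.3593 deg


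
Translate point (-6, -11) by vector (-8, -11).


Translation: (x+dx, y+dy) = (-6+-8, -11+-11) = (-14, -22)

(-14, -22)


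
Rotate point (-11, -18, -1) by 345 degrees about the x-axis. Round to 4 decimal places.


x' = -11
y' = -18*cos(345) - -1*sin(345) = -17.6455
z' = -18*sin(345) + -1*cos(345) = 3.6928

(-11, -17.6455, 3.6928)


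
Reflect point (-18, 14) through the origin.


Reflection through origin: (x, y) -> (-x, -y)
(-18, 14) -> (18, -14)

(18, -14)


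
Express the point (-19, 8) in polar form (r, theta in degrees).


r = sqrt((-19)^2 + 8^2) = 20.6155
theta = atan2(8, -19) = 157.1663 degrees

r = 20.6155, theta = 157.1663 degrees


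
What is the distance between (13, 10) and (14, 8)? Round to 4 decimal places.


d = sqrt((14-13)^2 + (8-10)^2) = 2.2361

2.2361


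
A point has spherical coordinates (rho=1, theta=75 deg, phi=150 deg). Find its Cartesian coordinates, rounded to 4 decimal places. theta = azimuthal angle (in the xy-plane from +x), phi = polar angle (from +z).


x = 1 * sin(150) * cos(75) = 0.1294
y = 1 * sin(150) * sin(75) = 0.483
z = 1 * cos(150) = -0.866

(0.1294, 0.483, -0.866)


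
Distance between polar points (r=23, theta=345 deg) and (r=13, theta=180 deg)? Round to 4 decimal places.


d = sqrt(r1^2 + r2^2 - 2*r1*r2*cos(t2-t1))
d = sqrt(23^2 + 13^2 - 2*23*13*cos(180-345)) = 35.7159

35.7159


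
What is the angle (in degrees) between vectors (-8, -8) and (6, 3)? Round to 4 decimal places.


dot = -8*6 + -8*3 = -72
|u| = 11.3137, |v| = 6.7082
cos(angle) = -0.9487
angle = 161.5651 degrees

161.5651 degrees


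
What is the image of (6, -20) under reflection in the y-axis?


Reflection across y-axis: (x, y) -> (-x, y)
(6, -20) -> (-6, -20)

(-6, -20)


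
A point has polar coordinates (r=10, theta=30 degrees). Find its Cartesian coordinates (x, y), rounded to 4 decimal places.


x = 10 * cos(30) = 8.6603
y = 10 * sin(30) = 5

(8.6603, 5)


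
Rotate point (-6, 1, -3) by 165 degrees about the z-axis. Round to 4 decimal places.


x' = -6*cos(165) - 1*sin(165) = 5.5367
y' = -6*sin(165) + 1*cos(165) = -2.5188
z' = -3

(5.5367, -2.5188, -3)


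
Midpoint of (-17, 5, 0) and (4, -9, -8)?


Midpoint = ((-17+4)/2, (5+-9)/2, (0+-8)/2) = (-6.5, -2, -4)

(-6.5, -2, -4)


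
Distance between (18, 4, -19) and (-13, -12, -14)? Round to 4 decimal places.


d = sqrt((-13-18)^2 + (-12-4)^2 + (-14--19)^2) = 35.242

35.242


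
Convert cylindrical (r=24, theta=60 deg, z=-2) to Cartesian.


x = 24 * cos(60) = 12
y = 24 * sin(60) = 20.7846
z = -2

(12, 20.7846, -2)


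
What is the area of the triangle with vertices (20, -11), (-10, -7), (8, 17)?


Area = |x1(y2-y3) + x2(y3-y1) + x3(y1-y2)| / 2
= |20*(-7-17) + -10*(17--11) + 8*(-11--7)| / 2
= 396

396


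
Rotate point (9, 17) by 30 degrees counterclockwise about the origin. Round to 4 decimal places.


x' = 9*cos(30) - 17*sin(30) = -0.7058
y' = 9*sin(30) + 17*cos(30) = 19.2224

(-0.7058, 19.2224)


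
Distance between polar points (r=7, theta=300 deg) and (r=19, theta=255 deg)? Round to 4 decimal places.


d = sqrt(r1^2 + r2^2 - 2*r1*r2*cos(t2-t1))
d = sqrt(7^2 + 19^2 - 2*7*19*cos(255-300)) = 14.8966

14.8966


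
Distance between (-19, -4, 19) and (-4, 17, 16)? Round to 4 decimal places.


d = sqrt((-4--19)^2 + (17--4)^2 + (16-19)^2) = 25.9808

25.9808


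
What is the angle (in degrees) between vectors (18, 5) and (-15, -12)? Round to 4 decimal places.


dot = 18*-15 + 5*-12 = -330
|u| = 18.6815, |v| = 19.2094
cos(angle) = -0.9196
angle = 156.8643 degrees

156.8643 degrees


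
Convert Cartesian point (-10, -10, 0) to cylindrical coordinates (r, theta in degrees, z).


r = sqrt((-10)^2 + (-10)^2) = 14.1421
theta = atan2(-10, -10) = 225 deg
z = 0

r = 14.1421, theta = 225 deg, z = 0


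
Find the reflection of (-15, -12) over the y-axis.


Reflection across y-axis: (x, y) -> (-x, y)
(-15, -12) -> (15, -12)

(15, -12)


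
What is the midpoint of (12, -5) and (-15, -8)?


Midpoint = ((12+-15)/2, (-5+-8)/2) = (-1.5, -6.5)

(-1.5, -6.5)


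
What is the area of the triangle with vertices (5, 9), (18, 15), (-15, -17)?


Area = |x1(y2-y3) + x2(y3-y1) + x3(y1-y2)| / 2
= |5*(15--17) + 18*(-17-9) + -15*(9-15)| / 2
= 109

109


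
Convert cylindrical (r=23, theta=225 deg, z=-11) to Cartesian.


x = 23 * cos(225) = -16.2635
y = 23 * sin(225) = -16.2635
z = -11

(-16.2635, -16.2635, -11)


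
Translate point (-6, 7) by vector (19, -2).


Translation: (x+dx, y+dy) = (-6+19, 7+-2) = (13, 5)

(13, 5)


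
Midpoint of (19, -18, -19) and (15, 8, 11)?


Midpoint = ((19+15)/2, (-18+8)/2, (-19+11)/2) = (17, -5, -4)

(17, -5, -4)


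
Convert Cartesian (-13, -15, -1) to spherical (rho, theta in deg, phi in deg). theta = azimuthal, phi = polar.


rho = sqrt((-13)^2 + (-15)^2 + (-1)^2) = 19.8746
theta = atan2(-15, -13) = 229.0856 deg
phi = acos(-1/19.8746) = 92.8841 deg

rho = 19.8746, theta = 229.0856 deg, phi = 92.8841 deg


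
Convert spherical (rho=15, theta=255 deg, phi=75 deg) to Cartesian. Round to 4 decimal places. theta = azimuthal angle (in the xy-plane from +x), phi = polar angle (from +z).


x = 15 * sin(75) * cos(255) = -3.75
y = 15 * sin(75) * sin(255) = -13.9952
z = 15 * cos(75) = 3.8823

(-3.75, -13.9952, 3.8823)


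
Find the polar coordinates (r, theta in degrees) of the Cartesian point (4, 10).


r = sqrt(4^2 + 10^2) = 10.7703
theta = atan2(10, 4) = 68.1986 degrees

r = 10.7703, theta = 68.1986 degrees


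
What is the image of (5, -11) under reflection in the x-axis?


Reflection across x-axis: (x, y) -> (x, -y)
(5, -11) -> (5, 11)

(5, 11)


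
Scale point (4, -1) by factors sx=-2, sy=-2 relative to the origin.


Scaling: (x*sx, y*sy) = (4*-2, -1*-2) = (-8, 2)

(-8, 2)


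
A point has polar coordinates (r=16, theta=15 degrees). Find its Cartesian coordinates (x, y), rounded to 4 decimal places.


x = 16 * cos(15) = 15.4548
y = 16 * sin(15) = 4.1411

(15.4548, 4.1411)


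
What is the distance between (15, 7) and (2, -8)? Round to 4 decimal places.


d = sqrt((2-15)^2 + (-8-7)^2) = 19.8494

19.8494


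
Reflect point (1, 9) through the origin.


Reflection through origin: (x, y) -> (-x, -y)
(1, 9) -> (-1, -9)

(-1, -9)


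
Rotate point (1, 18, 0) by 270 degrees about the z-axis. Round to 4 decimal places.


x' = 1*cos(270) - 18*sin(270) = 18
y' = 1*sin(270) + 18*cos(270) = -1
z' = 0

(18, -1, 0)


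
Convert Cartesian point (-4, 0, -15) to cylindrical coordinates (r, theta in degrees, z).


r = sqrt((-4)^2 + 0^2) = 4
theta = atan2(0, -4) = 180 deg
z = -15

r = 4, theta = 180 deg, z = -15


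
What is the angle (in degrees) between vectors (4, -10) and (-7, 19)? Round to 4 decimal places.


dot = 4*-7 + -10*19 = -218
|u| = 10.7703, |v| = 20.2485
cos(angle) = -0.9996
angle = 178.4234 degrees

178.4234 degrees


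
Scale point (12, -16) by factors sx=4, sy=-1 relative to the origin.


Scaling: (x*sx, y*sy) = (12*4, -16*-1) = (48, 16)

(48, 16)


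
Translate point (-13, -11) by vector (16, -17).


Translation: (x+dx, y+dy) = (-13+16, -11+-17) = (3, -28)

(3, -28)


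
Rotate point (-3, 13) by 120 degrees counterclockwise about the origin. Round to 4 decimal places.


x' = -3*cos(120) - 13*sin(120) = -9.7583
y' = -3*sin(120) + 13*cos(120) = -9.0981

(-9.7583, -9.0981)


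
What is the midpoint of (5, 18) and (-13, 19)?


Midpoint = ((5+-13)/2, (18+19)/2) = (-4, 18.5)

(-4, 18.5)


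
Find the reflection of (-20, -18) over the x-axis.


Reflection across x-axis: (x, y) -> (x, -y)
(-20, -18) -> (-20, 18)

(-20, 18)


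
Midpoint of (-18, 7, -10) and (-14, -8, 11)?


Midpoint = ((-18+-14)/2, (7+-8)/2, (-10+11)/2) = (-16, -0.5, 0.5)

(-16, -0.5, 0.5)


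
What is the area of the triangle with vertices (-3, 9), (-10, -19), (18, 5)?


Area = |x1(y2-y3) + x2(y3-y1) + x3(y1-y2)| / 2
= |-3*(-19-5) + -10*(5-9) + 18*(9--19)| / 2
= 308

308


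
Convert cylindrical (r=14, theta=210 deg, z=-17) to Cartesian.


x = 14 * cos(210) = -12.1244
y = 14 * sin(210) = -7
z = -17

(-12.1244, -7, -17)


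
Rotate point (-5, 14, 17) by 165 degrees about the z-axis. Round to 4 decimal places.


x' = -5*cos(165) - 14*sin(165) = 1.2062
y' = -5*sin(165) + 14*cos(165) = -14.8171
z' = 17

(1.2062, -14.8171, 17)


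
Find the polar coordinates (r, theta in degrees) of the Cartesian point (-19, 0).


r = sqrt((-19)^2 + 0^2) = 19
theta = atan2(0, -19) = 180 degrees

r = 19, theta = 180 degrees


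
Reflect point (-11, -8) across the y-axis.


Reflection across y-axis: (x, y) -> (-x, y)
(-11, -8) -> (11, -8)

(11, -8)


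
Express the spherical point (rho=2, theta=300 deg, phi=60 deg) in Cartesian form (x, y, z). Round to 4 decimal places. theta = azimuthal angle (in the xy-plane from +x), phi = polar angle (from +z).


x = 2 * sin(60) * cos(300) = 0.866
y = 2 * sin(60) * sin(300) = -1.5
z = 2 * cos(60) = 1

(0.866, -1.5, 1)


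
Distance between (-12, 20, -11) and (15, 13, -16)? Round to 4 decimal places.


d = sqrt((15--12)^2 + (13-20)^2 + (-16--11)^2) = 28.3373

28.3373


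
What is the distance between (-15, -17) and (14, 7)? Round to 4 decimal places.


d = sqrt((14--15)^2 + (7--17)^2) = 37.6431

37.6431


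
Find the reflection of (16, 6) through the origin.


Reflection through origin: (x, y) -> (-x, -y)
(16, 6) -> (-16, -6)

(-16, -6)


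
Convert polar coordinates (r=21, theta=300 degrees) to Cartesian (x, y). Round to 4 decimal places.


x = 21 * cos(300) = 10.5
y = 21 * sin(300) = -18.1865

(10.5, -18.1865)


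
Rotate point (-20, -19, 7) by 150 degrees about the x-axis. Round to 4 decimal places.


x' = -20
y' = -19*cos(150) - 7*sin(150) = 12.9545
z' = -19*sin(150) + 7*cos(150) = -15.5622

(-20, 12.9545, -15.5622)


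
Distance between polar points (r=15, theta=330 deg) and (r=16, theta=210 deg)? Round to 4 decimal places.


d = sqrt(r1^2 + r2^2 - 2*r1*r2*cos(t2-t1))
d = sqrt(15^2 + 16^2 - 2*15*16*cos(210-330)) = 26.8514

26.8514


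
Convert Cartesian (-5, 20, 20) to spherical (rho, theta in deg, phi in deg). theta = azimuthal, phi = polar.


rho = sqrt((-5)^2 + 20^2 + 20^2) = 28.7228
theta = atan2(20, -5) = 104.0362 deg
phi = acos(20/28.7228) = 45.8683 deg

rho = 28.7228, theta = 104.0362 deg, phi = 45.8683 deg


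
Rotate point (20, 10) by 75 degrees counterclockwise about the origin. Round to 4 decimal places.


x' = 20*cos(75) - 10*sin(75) = -4.4829
y' = 20*sin(75) + 10*cos(75) = 21.9067

(-4.4829, 21.9067)


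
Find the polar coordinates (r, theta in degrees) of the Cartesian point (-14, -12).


r = sqrt((-14)^2 + (-12)^2) = 18.4391
theta = atan2(-12, -14) = 220.6013 degrees

r = 18.4391, theta = 220.6013 degrees


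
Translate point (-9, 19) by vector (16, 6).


Translation: (x+dx, y+dy) = (-9+16, 19+6) = (7, 25)

(7, 25)


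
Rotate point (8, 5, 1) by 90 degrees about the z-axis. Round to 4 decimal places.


x' = 8*cos(90) - 5*sin(90) = -5
y' = 8*sin(90) + 5*cos(90) = 8
z' = 1

(-5, 8, 1)


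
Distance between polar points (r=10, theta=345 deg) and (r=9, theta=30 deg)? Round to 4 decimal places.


d = sqrt(r1^2 + r2^2 - 2*r1*r2*cos(t2-t1))
d = sqrt(10^2 + 9^2 - 2*10*9*cos(30-345)) = 7.3294

7.3294


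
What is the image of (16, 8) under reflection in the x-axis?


Reflection across x-axis: (x, y) -> (x, -y)
(16, 8) -> (16, -8)

(16, -8)


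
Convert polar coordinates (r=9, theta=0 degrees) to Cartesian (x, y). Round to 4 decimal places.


x = 9 * cos(0) = 9
y = 9 * sin(0) = 0

(9, 0)


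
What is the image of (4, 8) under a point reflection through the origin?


Reflection through origin: (x, y) -> (-x, -y)
(4, 8) -> (-4, -8)

(-4, -8)


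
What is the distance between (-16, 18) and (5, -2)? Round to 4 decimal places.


d = sqrt((5--16)^2 + (-2-18)^2) = 29

29


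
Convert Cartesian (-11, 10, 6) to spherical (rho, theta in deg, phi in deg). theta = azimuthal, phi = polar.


rho = sqrt((-11)^2 + 10^2 + 6^2) = 16.0312
theta = atan2(10, -11) = 137.7263 deg
phi = acos(6/16.0312) = 68.0208 deg

rho = 16.0312, theta = 137.7263 deg, phi = 68.0208 deg


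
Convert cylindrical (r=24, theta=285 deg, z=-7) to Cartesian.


x = 24 * cos(285) = 6.2117
y = 24 * sin(285) = -23.1822
z = -7

(6.2117, -23.1822, -7)


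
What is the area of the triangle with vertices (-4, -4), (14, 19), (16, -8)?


Area = |x1(y2-y3) + x2(y3-y1) + x3(y1-y2)| / 2
= |-4*(19--8) + 14*(-8--4) + 16*(-4-19)| / 2
= 266

266


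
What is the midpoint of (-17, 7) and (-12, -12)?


Midpoint = ((-17+-12)/2, (7+-12)/2) = (-14.5, -2.5)

(-14.5, -2.5)


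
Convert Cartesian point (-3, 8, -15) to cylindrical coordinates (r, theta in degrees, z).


r = sqrt((-3)^2 + 8^2) = 8.544
theta = atan2(8, -3) = 110.556 deg
z = -15

r = 8.544, theta = 110.556 deg, z = -15


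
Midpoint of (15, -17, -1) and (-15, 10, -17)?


Midpoint = ((15+-15)/2, (-17+10)/2, (-1+-17)/2) = (0, -3.5, -9)

(0, -3.5, -9)


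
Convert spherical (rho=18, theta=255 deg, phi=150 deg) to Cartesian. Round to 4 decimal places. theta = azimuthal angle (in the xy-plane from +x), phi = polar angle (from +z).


x = 18 * sin(150) * cos(255) = -2.3294
y = 18 * sin(150) * sin(255) = -8.6933
z = 18 * cos(150) = -15.5885

(-2.3294, -8.6933, -15.5885)


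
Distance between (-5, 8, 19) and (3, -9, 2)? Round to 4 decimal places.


d = sqrt((3--5)^2 + (-9-8)^2 + (2-19)^2) = 25.3377

25.3377


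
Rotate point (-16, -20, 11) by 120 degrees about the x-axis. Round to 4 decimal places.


x' = -16
y' = -20*cos(120) - 11*sin(120) = 0.4737
z' = -20*sin(120) + 11*cos(120) = -22.8205

(-16, 0.4737, -22.8205)


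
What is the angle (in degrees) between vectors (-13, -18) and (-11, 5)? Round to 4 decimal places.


dot = -13*-11 + -18*5 = 53
|u| = 22.2036, |v| = 12.083
cos(angle) = 0.1975
angle = 78.6063 degrees

78.6063 degrees


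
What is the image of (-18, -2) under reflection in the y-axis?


Reflection across y-axis: (x, y) -> (-x, y)
(-18, -2) -> (18, -2)

(18, -2)


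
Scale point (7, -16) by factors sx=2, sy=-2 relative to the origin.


Scaling: (x*sx, y*sy) = (7*2, -16*-2) = (14, 32)

(14, 32)


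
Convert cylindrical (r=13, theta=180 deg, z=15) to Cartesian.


x = 13 * cos(180) = -13
y = 13 * sin(180) = 0
z = 15

(-13, 0, 15)


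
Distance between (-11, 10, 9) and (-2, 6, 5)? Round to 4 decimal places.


d = sqrt((-2--11)^2 + (6-10)^2 + (5-9)^2) = 10.6301

10.6301


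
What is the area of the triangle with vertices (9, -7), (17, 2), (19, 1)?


Area = |x1(y2-y3) + x2(y3-y1) + x3(y1-y2)| / 2
= |9*(2-1) + 17*(1--7) + 19*(-7-2)| / 2
= 13

13


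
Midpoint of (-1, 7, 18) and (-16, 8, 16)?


Midpoint = ((-1+-16)/2, (7+8)/2, (18+16)/2) = (-8.5, 7.5, 17)

(-8.5, 7.5, 17)


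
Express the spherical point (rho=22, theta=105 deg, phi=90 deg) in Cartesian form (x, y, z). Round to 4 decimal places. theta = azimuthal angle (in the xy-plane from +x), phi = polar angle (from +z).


x = 22 * sin(90) * cos(105) = -5.694
y = 22 * sin(90) * sin(105) = 21.2504
z = 22 * cos(90) = 0

(-5.694, 21.2504, 0)


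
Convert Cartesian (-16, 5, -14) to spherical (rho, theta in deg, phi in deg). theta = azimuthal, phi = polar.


rho = sqrt((-16)^2 + 5^2 + (-14)^2) = 21.8403
theta = atan2(5, -16) = 162.646 deg
phi = acos(-14/21.8403) = 129.8676 deg

rho = 21.8403, theta = 162.646 deg, phi = 129.8676 deg


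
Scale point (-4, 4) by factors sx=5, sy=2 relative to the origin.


Scaling: (x*sx, y*sy) = (-4*5, 4*2) = (-20, 8)

(-20, 8)


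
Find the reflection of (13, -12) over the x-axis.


Reflection across x-axis: (x, y) -> (x, -y)
(13, -12) -> (13, 12)

(13, 12)


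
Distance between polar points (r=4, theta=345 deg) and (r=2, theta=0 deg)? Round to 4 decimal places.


d = sqrt(r1^2 + r2^2 - 2*r1*r2*cos(t2-t1))
d = sqrt(4^2 + 2^2 - 2*4*2*cos(0-345)) = 2.1319

2.1319


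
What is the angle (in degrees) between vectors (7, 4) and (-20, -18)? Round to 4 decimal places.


dot = 7*-20 + 4*-18 = -212
|u| = 8.0623, |v| = 26.9072
cos(angle) = -0.9773
angle = 167.7577 degrees

167.7577 degrees


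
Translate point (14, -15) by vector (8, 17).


Translation: (x+dx, y+dy) = (14+8, -15+17) = (22, 2)

(22, 2)


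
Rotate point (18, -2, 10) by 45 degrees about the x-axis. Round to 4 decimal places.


x' = 18
y' = -2*cos(45) - 10*sin(45) = -8.4853
z' = -2*sin(45) + 10*cos(45) = 5.6569

(18, -8.4853, 5.6569)


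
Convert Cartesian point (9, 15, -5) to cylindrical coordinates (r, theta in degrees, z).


r = sqrt(9^2 + 15^2) = 17.4929
theta = atan2(15, 9) = 59.0362 deg
z = -5

r = 17.4929, theta = 59.0362 deg, z = -5


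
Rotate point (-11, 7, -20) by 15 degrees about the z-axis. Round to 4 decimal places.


x' = -11*cos(15) - 7*sin(15) = -12.4369
y' = -11*sin(15) + 7*cos(15) = 3.9145
z' = -20

(-12.4369, 3.9145, -20)


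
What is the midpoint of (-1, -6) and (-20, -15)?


Midpoint = ((-1+-20)/2, (-6+-15)/2) = (-10.5, -10.5)

(-10.5, -10.5)


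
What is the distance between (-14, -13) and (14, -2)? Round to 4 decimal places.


d = sqrt((14--14)^2 + (-2--13)^2) = 30.0832

30.0832


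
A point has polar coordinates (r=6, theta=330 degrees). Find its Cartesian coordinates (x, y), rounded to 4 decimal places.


x = 6 * cos(330) = 5.1962
y = 6 * sin(330) = -3

(5.1962, -3)


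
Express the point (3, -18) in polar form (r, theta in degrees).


r = sqrt(3^2 + (-18)^2) = 18.2483
theta = atan2(-18, 3) = 279.4623 degrees

r = 18.2483, theta = 279.4623 degrees


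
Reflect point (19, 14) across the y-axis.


Reflection across y-axis: (x, y) -> (-x, y)
(19, 14) -> (-19, 14)

(-19, 14)


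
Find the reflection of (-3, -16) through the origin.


Reflection through origin: (x, y) -> (-x, -y)
(-3, -16) -> (3, 16)

(3, 16)


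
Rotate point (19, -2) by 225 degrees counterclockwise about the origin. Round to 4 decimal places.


x' = 19*cos(225) - -2*sin(225) = -14.8492
y' = 19*sin(225) + -2*cos(225) = -12.0208

(-14.8492, -12.0208)


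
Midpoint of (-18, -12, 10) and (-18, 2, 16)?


Midpoint = ((-18+-18)/2, (-12+2)/2, (10+16)/2) = (-18, -5, 13)

(-18, -5, 13)


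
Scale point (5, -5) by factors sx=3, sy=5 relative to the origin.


Scaling: (x*sx, y*sy) = (5*3, -5*5) = (15, -25)

(15, -25)


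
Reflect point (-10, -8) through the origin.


Reflection through origin: (x, y) -> (-x, -y)
(-10, -8) -> (10, 8)

(10, 8)


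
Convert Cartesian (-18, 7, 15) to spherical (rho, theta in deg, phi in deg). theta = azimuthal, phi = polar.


rho = sqrt((-18)^2 + 7^2 + 15^2) = 24.454
theta = atan2(7, -18) = 158.7495 deg
phi = acos(15/24.454) = 52.1646 deg

rho = 24.454, theta = 158.7495 deg, phi = 52.1646 deg


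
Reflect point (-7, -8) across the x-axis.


Reflection across x-axis: (x, y) -> (x, -y)
(-7, -8) -> (-7, 8)

(-7, 8)


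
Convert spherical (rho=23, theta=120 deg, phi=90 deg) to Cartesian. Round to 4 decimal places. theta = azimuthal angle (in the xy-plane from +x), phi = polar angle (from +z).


x = 23 * sin(90) * cos(120) = -11.5
y = 23 * sin(90) * sin(120) = 19.9186
z = 23 * cos(90) = 0

(-11.5, 19.9186, 0)


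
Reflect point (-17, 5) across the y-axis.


Reflection across y-axis: (x, y) -> (-x, y)
(-17, 5) -> (17, 5)

(17, 5)


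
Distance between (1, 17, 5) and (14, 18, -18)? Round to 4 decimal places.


d = sqrt((14-1)^2 + (18-17)^2 + (-18-5)^2) = 26.4386

26.4386


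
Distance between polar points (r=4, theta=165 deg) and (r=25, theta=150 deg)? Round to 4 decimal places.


d = sqrt(r1^2 + r2^2 - 2*r1*r2*cos(t2-t1))
d = sqrt(4^2 + 25^2 - 2*4*25*cos(150-165)) = 21.1616

21.1616


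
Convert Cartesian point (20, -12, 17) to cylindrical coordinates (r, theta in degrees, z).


r = sqrt(20^2 + (-12)^2) = 23.3238
theta = atan2(-12, 20) = 329.0362 deg
z = 17

r = 23.3238, theta = 329.0362 deg, z = 17


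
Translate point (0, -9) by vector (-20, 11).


Translation: (x+dx, y+dy) = (0+-20, -9+11) = (-20, 2)

(-20, 2)


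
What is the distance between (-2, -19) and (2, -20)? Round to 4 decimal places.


d = sqrt((2--2)^2 + (-20--19)^2) = 4.1231

4.1231


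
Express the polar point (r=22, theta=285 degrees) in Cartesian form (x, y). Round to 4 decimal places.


x = 22 * cos(285) = 5.694
y = 22 * sin(285) = -21.2504

(5.694, -21.2504)


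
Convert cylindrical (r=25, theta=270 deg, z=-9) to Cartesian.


x = 25 * cos(270) = 0
y = 25 * sin(270) = -25
z = -9

(0, -25, -9)


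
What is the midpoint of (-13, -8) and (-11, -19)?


Midpoint = ((-13+-11)/2, (-8+-19)/2) = (-12, -13.5)

(-12, -13.5)


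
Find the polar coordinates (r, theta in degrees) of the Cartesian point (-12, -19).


r = sqrt((-12)^2 + (-19)^2) = 22.4722
theta = atan2(-19, -12) = 237.7244 degrees

r = 22.4722, theta = 237.7244 degrees


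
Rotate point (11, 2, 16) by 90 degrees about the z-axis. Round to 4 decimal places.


x' = 11*cos(90) - 2*sin(90) = -2
y' = 11*sin(90) + 2*cos(90) = 11
z' = 16

(-2, 11, 16)


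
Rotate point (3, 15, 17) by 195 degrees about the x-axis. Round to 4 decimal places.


x' = 3
y' = 15*cos(195) - 17*sin(195) = -10.089
z' = 15*sin(195) + 17*cos(195) = -20.303

(3, -10.089, -20.303)


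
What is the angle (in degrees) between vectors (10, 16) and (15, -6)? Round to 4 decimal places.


dot = 10*15 + 16*-6 = 54
|u| = 18.868, |v| = 16.1555
cos(angle) = 0.1772
angle = 79.796 degrees

79.796 degrees


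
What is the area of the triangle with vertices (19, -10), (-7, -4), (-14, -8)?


Area = |x1(y2-y3) + x2(y3-y1) + x3(y1-y2)| / 2
= |19*(-4--8) + -7*(-8--10) + -14*(-10--4)| / 2
= 73

73


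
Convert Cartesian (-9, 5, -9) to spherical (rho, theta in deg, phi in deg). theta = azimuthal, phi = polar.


rho = sqrt((-9)^2 + 5^2 + (-9)^2) = 13.6748
theta = atan2(5, -9) = 150.9454 deg
phi = acos(-9/13.6748) = 131.1586 deg

rho = 13.6748, theta = 150.9454 deg, phi = 131.1586 deg


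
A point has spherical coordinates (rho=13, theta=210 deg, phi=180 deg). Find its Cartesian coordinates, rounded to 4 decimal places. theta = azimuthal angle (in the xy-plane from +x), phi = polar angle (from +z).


x = 13 * sin(180) * cos(210) = 0
y = 13 * sin(180) * sin(210) = 0
z = 13 * cos(180) = -13

(0, 0, -13)


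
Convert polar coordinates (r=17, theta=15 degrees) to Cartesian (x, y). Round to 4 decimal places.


x = 17 * cos(15) = 16.4207
y = 17 * sin(15) = 4.3999

(16.4207, 4.3999)


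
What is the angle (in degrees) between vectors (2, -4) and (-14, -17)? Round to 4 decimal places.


dot = 2*-14 + -4*-17 = 40
|u| = 4.4721, |v| = 22.0227
cos(angle) = 0.4061
angle = 66.0375 degrees

66.0375 degrees


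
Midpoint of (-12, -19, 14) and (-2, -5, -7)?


Midpoint = ((-12+-2)/2, (-19+-5)/2, (14+-7)/2) = (-7, -12, 3.5)

(-7, -12, 3.5)


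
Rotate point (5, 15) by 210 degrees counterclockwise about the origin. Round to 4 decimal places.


x' = 5*cos(210) - 15*sin(210) = 3.1699
y' = 5*sin(210) + 15*cos(210) = -15.4904

(3.1699, -15.4904)


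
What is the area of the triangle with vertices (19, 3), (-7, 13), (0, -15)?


Area = |x1(y2-y3) + x2(y3-y1) + x3(y1-y2)| / 2
= |19*(13--15) + -7*(-15-3) + 0*(3-13)| / 2
= 329

329


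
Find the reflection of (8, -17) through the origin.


Reflection through origin: (x, y) -> (-x, -y)
(8, -17) -> (-8, 17)

(-8, 17)


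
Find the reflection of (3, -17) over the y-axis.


Reflection across y-axis: (x, y) -> (-x, y)
(3, -17) -> (-3, -17)

(-3, -17)


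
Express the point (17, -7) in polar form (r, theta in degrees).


r = sqrt(17^2 + (-7)^2) = 18.3848
theta = atan2(-7, 17) = 337.6199 degrees

r = 18.3848, theta = 337.6199 degrees


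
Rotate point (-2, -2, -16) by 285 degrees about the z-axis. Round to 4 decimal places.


x' = -2*cos(285) - -2*sin(285) = -2.4495
y' = -2*sin(285) + -2*cos(285) = 1.4142
z' = -16

(-2.4495, 1.4142, -16)


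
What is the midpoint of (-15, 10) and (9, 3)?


Midpoint = ((-15+9)/2, (10+3)/2) = (-3, 6.5)

(-3, 6.5)


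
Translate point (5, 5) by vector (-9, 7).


Translation: (x+dx, y+dy) = (5+-9, 5+7) = (-4, 12)

(-4, 12)


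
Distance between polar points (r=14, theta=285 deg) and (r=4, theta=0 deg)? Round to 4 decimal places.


d = sqrt(r1^2 + r2^2 - 2*r1*r2*cos(t2-t1))
d = sqrt(14^2 + 4^2 - 2*14*4*cos(0-285)) = 13.5282

13.5282


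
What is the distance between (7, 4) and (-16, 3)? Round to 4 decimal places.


d = sqrt((-16-7)^2 + (3-4)^2) = 23.0217

23.0217


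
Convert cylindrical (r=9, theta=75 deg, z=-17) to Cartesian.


x = 9 * cos(75) = 2.3294
y = 9 * sin(75) = 8.6933
z = -17

(2.3294, 8.6933, -17)


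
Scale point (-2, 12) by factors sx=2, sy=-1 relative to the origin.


Scaling: (x*sx, y*sy) = (-2*2, 12*-1) = (-4, -12)

(-4, -12)


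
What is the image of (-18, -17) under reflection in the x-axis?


Reflection across x-axis: (x, y) -> (x, -y)
(-18, -17) -> (-18, 17)

(-18, 17)


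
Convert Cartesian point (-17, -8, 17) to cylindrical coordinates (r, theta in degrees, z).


r = sqrt((-17)^2 + (-8)^2) = 18.7883
theta = atan2(-8, -17) = 205.2011 deg
z = 17

r = 18.7883, theta = 205.2011 deg, z = 17


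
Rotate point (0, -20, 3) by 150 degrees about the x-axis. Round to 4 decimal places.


x' = 0
y' = -20*cos(150) - 3*sin(150) = 15.8205
z' = -20*sin(150) + 3*cos(150) = -12.5981

(0, 15.8205, -12.5981)


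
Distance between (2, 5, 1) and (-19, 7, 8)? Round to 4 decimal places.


d = sqrt((-19-2)^2 + (7-5)^2 + (8-1)^2) = 22.2261

22.2261


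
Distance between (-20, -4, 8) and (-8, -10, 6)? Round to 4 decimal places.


d = sqrt((-8--20)^2 + (-10--4)^2 + (6-8)^2) = 13.5647

13.5647


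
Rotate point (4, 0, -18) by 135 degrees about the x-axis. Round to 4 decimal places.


x' = 4
y' = 0*cos(135) - -18*sin(135) = 12.7279
z' = 0*sin(135) + -18*cos(135) = 12.7279

(4, 12.7279, 12.7279)


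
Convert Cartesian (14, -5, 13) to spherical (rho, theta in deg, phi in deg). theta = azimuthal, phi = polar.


rho = sqrt(14^2 + (-5)^2 + 13^2) = 19.7484
theta = atan2(-5, 14) = 340.3462 deg
phi = acos(13/19.7484) = 48.8311 deg

rho = 19.7484, theta = 340.3462 deg, phi = 48.8311 deg


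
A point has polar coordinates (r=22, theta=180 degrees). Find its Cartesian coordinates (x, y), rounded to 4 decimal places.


x = 22 * cos(180) = -22
y = 22 * sin(180) = 0

(-22, 0)


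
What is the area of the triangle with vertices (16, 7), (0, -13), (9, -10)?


Area = |x1(y2-y3) + x2(y3-y1) + x3(y1-y2)| / 2
= |16*(-13--10) + 0*(-10-7) + 9*(7--13)| / 2
= 66

66


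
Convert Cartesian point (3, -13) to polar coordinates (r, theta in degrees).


r = sqrt(3^2 + (-13)^2) = 13.3417
theta = atan2(-13, 3) = 282.9946 degrees

r = 13.3417, theta = 282.9946 degrees


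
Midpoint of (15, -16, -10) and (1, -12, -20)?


Midpoint = ((15+1)/2, (-16+-12)/2, (-10+-20)/2) = (8, -14, -15)

(8, -14, -15)


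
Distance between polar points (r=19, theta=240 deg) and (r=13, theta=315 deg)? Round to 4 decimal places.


d = sqrt(r1^2 + r2^2 - 2*r1*r2*cos(t2-t1))
d = sqrt(19^2 + 13^2 - 2*19*13*cos(315-240)) = 20.0535

20.0535


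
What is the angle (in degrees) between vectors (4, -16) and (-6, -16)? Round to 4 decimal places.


dot = 4*-6 + -16*-16 = 232
|u| = 16.4924, |v| = 17.088
cos(angle) = 0.8232
angle = 34.5923 degrees

34.5923 degrees


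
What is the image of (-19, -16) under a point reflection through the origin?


Reflection through origin: (x, y) -> (-x, -y)
(-19, -16) -> (19, 16)

(19, 16)


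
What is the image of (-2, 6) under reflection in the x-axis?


Reflection across x-axis: (x, y) -> (x, -y)
(-2, 6) -> (-2, -6)

(-2, -6)


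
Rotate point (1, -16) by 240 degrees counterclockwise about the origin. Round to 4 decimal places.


x' = 1*cos(240) - -16*sin(240) = -14.3564
y' = 1*sin(240) + -16*cos(240) = 7.134

(-14.3564, 7.134)


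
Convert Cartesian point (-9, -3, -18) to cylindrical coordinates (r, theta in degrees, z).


r = sqrt((-9)^2 + (-3)^2) = 9.4868
theta = atan2(-3, -9) = 198.4349 deg
z = -18

r = 9.4868, theta = 198.4349 deg, z = -18


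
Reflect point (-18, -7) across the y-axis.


Reflection across y-axis: (x, y) -> (-x, y)
(-18, -7) -> (18, -7)

(18, -7)


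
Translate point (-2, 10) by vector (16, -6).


Translation: (x+dx, y+dy) = (-2+16, 10+-6) = (14, 4)

(14, 4)


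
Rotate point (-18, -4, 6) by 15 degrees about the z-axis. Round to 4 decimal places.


x' = -18*cos(15) - -4*sin(15) = -16.3514
y' = -18*sin(15) + -4*cos(15) = -8.5224
z' = 6

(-16.3514, -8.5224, 6)
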